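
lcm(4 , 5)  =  20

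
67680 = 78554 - 10874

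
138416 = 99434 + 38982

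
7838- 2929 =4909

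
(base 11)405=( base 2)111101001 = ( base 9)603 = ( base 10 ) 489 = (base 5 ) 3424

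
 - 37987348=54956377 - 92943725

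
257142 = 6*42857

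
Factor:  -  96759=-3^2*13^1 * 827^1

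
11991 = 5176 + 6815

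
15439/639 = 24 + 103/639 = 24.16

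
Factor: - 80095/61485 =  - 16019/12297 = -3^( - 1)* 83^1*193^1 *4099^( - 1) 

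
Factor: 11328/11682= 32/33= 2^5*3^( - 1) *11^( - 1 )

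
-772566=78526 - 851092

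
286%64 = 30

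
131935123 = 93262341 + 38672782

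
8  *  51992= 415936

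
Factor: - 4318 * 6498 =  - 2^2 * 3^2* 17^1*19^2*127^1 = - 28058364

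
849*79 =67071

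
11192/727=11192/727 = 15.39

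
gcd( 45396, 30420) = 468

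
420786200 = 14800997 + 405985203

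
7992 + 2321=10313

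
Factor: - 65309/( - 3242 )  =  2^(-1)*1621^(-1)*65309^1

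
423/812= 423/812 = 0.52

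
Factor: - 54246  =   - 2^1*3^1 *9041^1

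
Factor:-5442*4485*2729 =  - 66607712730 =- 2^1*3^2*5^1*13^1*23^1 * 907^1*2729^1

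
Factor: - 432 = -2^4*3^3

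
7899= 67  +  7832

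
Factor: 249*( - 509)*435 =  - 55132335 = - 3^2*5^1*29^1*83^1*509^1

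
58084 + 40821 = 98905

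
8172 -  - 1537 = 9709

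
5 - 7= -2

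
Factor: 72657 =3^5*13^1*23^1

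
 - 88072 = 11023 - 99095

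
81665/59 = 1384 + 9/59 = 1384.15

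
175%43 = 3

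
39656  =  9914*4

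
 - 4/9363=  - 4/9363  =  -0.00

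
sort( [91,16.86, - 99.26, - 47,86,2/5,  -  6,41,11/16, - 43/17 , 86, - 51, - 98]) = [ - 99.26, - 98, - 51, - 47,-6, - 43/17,2/5,11/16, 16.86,41,  86,  86,91]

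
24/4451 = 24/4451 = 0.01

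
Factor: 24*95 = 2^3*3^1*5^1*19^1 = 2280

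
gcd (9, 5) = 1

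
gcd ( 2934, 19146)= 6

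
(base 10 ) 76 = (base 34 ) 28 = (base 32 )2c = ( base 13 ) 5b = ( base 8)114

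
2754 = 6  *459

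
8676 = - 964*( - 9)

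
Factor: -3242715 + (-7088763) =-10331478 = - 2^1*3^2*17^1*19^1*1777^1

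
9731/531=18 + 173/531=18.33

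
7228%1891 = 1555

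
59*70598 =4165282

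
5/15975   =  1/3195 = 0.00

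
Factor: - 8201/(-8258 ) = 2^( - 1)  *  59^1*139^1*4129^ ( - 1) 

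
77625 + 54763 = 132388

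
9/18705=3/6235  =  0.00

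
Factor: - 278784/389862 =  -2^7*179^(  -  1 ) = -128/179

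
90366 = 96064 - 5698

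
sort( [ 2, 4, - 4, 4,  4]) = [ - 4, 2, 4, 4, 4 ]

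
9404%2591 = 1631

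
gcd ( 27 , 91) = 1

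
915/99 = 9 + 8/33 = 9.24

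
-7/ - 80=7/80 = 0.09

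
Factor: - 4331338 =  - 2^1*11^1 * 196879^1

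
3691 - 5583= - 1892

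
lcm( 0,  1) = 0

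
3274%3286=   3274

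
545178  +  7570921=8116099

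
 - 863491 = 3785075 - 4648566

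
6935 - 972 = 5963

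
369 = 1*369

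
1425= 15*95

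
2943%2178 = 765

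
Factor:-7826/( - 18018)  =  3^ (- 2)*11^ ( - 1)*43^1 =43/99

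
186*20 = 3720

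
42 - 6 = 36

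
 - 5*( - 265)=1325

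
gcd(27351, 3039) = 3039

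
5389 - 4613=776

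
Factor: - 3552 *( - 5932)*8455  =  2^7*3^1*5^1*19^1*37^1* 89^1*1483^1=178150773120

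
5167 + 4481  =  9648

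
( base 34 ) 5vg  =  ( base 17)16BG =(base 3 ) 100101201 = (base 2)1101011000010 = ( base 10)6850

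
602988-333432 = 269556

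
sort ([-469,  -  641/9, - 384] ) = [ - 469,-384, - 641/9] 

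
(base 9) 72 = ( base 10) 65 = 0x41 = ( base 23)2j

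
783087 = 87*9001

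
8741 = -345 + 9086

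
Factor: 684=2^2*3^2*19^1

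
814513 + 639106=1453619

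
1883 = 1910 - 27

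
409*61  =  24949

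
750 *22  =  16500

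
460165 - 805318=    - 345153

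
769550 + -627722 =141828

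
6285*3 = 18855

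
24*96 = 2304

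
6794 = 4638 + 2156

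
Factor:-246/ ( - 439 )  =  2^1*3^1*41^1*439^(-1)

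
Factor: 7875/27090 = 25/86=2^( - 1)*  5^2*43^ ( - 1 )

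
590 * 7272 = 4290480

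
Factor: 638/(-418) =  - 29/19 = - 19^( - 1)*29^1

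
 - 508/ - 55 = 9+13/55 = 9.24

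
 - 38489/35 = - 38489/35 = - 1099.69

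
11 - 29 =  - 18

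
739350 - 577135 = 162215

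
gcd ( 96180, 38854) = 2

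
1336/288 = 4 + 23/36 = 4.64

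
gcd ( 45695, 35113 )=481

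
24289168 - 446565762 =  - 422276594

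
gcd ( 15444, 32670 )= 594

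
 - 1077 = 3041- 4118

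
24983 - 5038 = 19945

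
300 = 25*12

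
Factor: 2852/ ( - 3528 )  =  - 713/882 = - 2^( - 1)*3^( - 2 )*7^( - 2 )*23^1*31^1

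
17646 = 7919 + 9727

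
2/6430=1/3215 = 0.00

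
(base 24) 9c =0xe4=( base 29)7P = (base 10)228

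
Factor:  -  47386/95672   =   - 23693/47836 = - 2^ ( - 2)*19^1*29^1* 43^1*11959^( - 1 )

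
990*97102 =96130980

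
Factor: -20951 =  -7^1* 41^1 * 73^1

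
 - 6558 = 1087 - 7645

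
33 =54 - 21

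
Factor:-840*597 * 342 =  - 2^4*3^4*5^1*7^1*19^1*199^1 = - 171506160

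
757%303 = 151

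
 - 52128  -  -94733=42605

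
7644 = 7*1092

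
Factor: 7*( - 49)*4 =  - 1372 = - 2^2*7^3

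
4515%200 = 115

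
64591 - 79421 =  - 14830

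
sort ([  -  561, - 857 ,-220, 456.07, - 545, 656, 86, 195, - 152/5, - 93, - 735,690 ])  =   [  -  857,-735 , - 561,  -  545, - 220, - 93 , - 152/5,86, 195, 456.07, 656 , 690]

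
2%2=0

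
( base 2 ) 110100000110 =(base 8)6406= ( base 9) 4514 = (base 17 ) b92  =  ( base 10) 3334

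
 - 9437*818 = -7719466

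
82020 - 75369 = 6651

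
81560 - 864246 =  - 782686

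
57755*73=4216115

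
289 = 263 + 26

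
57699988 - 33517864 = 24182124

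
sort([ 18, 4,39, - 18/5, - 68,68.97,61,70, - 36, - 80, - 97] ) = [ - 97, -80 , - 68, - 36, - 18/5,4,18, 39,  61,68.97,70]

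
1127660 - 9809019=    - 8681359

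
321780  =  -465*( - 692)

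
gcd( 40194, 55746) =18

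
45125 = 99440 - 54315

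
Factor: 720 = 2^4*3^2*5^1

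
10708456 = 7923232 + 2785224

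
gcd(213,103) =1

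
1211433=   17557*69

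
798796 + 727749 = 1526545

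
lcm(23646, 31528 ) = 94584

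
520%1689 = 520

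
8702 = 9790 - 1088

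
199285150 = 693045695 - 493760545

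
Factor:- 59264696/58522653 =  - 2^3 * 3^( - 2)*7^( - 1 )  *17^( - 1)*53^( - 1) *1031^ (  -  1) * 7408087^1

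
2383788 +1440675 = 3824463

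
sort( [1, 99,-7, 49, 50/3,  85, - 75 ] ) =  [ - 75, - 7, 1, 50/3, 49, 85, 99 ] 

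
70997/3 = 70997/3 = 23665.67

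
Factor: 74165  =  5^1 *7^1*13^1*163^1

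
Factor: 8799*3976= 2^3*3^1*7^2 * 71^1*  419^1 = 34984824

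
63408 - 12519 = 50889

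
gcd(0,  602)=602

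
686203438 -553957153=132246285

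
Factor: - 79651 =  - 11^1 * 13^1*557^1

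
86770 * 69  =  5987130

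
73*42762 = 3121626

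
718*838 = 601684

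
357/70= 5 + 1/10 = 5.10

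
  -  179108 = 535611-714719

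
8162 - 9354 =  - 1192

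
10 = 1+9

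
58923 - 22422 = 36501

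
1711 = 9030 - 7319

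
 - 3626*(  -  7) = 25382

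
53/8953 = 53/8953=0.01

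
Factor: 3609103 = 3609103^1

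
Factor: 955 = 5^1*191^1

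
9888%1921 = 283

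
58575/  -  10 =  - 11715/2 = - 5857.50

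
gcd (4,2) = 2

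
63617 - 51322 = 12295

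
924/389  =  2 + 146/389  =  2.38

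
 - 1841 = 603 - 2444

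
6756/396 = 563/33 = 17.06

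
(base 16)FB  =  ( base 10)251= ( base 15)11b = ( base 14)13d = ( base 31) 83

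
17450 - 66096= - 48646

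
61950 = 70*885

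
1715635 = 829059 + 886576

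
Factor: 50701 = 7^1*7243^1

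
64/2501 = 64/2501  =  0.03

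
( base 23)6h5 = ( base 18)b06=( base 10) 3570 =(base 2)110111110010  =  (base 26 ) 578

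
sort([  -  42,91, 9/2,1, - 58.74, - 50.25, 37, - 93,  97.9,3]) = [-93, - 58.74, - 50.25, - 42,1 , 3, 9/2,37, 91, 97.9]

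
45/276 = 15/92 = 0.16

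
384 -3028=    - 2644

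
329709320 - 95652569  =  234056751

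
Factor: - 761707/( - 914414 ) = 2^( - 1)*61^1*239^ ( - 1)*1913^(-1)*12487^1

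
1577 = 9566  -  7989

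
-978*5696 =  - 5570688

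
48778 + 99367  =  148145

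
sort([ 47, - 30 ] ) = [-30,47] 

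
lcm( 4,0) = 0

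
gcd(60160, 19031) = 1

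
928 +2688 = 3616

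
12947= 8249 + 4698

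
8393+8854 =17247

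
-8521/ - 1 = 8521/1=8521.00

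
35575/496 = 71 + 359/496 = 71.72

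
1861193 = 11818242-9957049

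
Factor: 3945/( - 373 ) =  - 3^1*5^1*263^1*373^( - 1)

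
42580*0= 0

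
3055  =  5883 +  - 2828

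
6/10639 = 6/10639 = 0.00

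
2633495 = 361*7295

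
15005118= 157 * 95574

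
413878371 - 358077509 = 55800862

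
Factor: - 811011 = - 3^1 * 270337^1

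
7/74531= 7/74531=0.00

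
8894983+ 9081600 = 17976583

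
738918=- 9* ( - 82102) 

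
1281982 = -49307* (-26 ) 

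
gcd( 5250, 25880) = 10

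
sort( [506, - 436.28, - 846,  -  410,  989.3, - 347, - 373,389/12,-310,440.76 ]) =[ - 846,-436.28, - 410,-373, -347 , - 310,389/12,440.76,506, 989.3]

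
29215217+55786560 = 85001777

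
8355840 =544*15360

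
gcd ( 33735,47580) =195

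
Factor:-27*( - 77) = 3^3*7^1*11^1 =2079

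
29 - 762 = -733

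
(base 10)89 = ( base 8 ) 131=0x59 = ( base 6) 225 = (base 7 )155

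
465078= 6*77513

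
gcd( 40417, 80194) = 1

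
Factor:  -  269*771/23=-3^1 * 23^( - 1 ) * 257^1 * 269^1 = -207399/23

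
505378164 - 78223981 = 427154183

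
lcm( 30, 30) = 30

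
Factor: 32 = 2^5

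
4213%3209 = 1004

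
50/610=5/61 =0.08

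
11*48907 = 537977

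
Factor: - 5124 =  - 2^2*3^1 *7^1 * 61^1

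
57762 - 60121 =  - 2359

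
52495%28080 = 24415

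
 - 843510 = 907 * (-930 ) 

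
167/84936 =167/84936 = 0.00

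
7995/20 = 1599/4 =399.75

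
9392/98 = 4696/49 = 95.84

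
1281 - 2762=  - 1481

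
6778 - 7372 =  - 594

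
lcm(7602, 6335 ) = 38010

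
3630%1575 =480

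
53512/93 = 575 + 37/93= 575.40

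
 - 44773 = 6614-51387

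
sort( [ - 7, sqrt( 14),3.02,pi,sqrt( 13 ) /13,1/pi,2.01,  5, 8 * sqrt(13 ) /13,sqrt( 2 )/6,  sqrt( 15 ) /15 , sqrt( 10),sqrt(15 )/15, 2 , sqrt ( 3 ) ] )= [ - 7,sqrt(2 ) /6, sqrt(15)/15,sqrt( 15)/15,sqrt(13)/13,1/pi, sqrt(3 ), 2,2.01,8 * sqrt(13 ) /13,3.02,pi,sqrt( 10),sqrt (14 ), 5 ]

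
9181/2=9181/2 = 4590.50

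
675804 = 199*3396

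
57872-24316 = 33556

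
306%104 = 98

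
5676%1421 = 1413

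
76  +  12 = 88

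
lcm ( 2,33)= 66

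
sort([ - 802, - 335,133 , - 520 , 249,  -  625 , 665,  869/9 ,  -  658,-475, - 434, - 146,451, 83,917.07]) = [ - 802, - 658 , - 625,-520, - 475, -434 , - 335 , - 146,83 , 869/9,133, 249,451 , 665,  917.07 ]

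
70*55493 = 3884510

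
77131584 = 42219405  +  34912179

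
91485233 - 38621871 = 52863362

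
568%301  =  267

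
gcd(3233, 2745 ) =61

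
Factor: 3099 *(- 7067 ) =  - 3^1*37^1 * 191^1 * 1033^1 = -21900633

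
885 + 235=1120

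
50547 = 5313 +45234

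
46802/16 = 23401/8 = 2925.12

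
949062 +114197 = 1063259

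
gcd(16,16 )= 16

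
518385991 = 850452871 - 332066880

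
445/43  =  10  +  15/43  =  10.35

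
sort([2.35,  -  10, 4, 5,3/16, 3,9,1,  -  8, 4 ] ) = [ - 10, - 8, 3/16,  1,2.35,3,4 , 4,5,9] 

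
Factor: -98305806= - 2^1*3^1*131^1*181^1 *691^1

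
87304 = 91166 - 3862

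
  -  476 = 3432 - 3908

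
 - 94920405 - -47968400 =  - 46952005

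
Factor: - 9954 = - 2^1*3^2*7^1*79^1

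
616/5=616/5 = 123.20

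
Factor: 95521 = 59^1*1619^1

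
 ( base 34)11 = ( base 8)43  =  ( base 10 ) 35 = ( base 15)25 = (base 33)12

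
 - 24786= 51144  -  75930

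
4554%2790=1764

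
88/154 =4/7=0.57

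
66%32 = 2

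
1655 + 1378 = 3033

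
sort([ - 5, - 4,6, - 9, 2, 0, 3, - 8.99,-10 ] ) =[ - 10, -9, - 8.99, - 5,-4, 0, 2, 3 , 6] 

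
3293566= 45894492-42600926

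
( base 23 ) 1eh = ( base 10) 868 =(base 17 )301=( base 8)1544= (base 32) r4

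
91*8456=769496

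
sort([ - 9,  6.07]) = [ - 9,6.07 ] 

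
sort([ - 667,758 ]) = [ - 667,  758 ] 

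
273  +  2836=3109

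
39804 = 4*9951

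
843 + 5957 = 6800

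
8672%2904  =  2864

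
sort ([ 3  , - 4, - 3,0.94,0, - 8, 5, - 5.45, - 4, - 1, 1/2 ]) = [ - 8, - 5.45, - 4, - 4, - 3, - 1,0,1/2, 0.94, 3, 5 ] 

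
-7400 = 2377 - 9777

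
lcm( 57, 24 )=456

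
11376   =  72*158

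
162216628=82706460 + 79510168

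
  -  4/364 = -1+90/91 =- 0.01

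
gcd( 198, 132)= 66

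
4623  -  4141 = 482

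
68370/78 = 876 + 7/13 = 876.54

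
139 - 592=- 453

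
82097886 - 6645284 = 75452602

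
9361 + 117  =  9478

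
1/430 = 1/430 = 0.00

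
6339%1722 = 1173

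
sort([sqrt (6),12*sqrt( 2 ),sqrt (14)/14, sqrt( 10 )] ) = [sqrt( 14)/14 , sqrt( 6),sqrt(10) , 12*sqrt( 2) ] 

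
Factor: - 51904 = -2^6*811^1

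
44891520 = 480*93524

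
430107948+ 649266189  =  1079374137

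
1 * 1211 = 1211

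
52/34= 26/17 = 1.53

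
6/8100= 1/1350 =0.00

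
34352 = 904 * 38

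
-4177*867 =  - 3621459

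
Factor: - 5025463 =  - 1759^1*  2857^1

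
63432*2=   126864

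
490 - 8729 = - 8239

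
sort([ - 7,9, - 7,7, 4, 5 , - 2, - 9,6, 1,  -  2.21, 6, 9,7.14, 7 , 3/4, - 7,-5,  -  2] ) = [ - 9, - 7, - 7 , - 7, - 5, - 2.21, - 2, - 2,3/4, 1,  4, 5,6, 6, 7, 7,7.14,9, 9 ] 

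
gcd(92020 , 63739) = 1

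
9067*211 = 1913137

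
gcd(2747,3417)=67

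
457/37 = 457/37 = 12.35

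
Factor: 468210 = 2^1  *3^1 * 5^1*15607^1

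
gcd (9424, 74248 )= 8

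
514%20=14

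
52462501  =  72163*727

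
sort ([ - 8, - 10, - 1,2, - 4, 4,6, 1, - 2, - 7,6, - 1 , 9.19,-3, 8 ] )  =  [ - 10, - 8, - 7, - 4, - 3, - 2, - 1, - 1, 1,2, 4, 6, 6, 8,9.19] 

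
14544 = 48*303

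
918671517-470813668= 447857849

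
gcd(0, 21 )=21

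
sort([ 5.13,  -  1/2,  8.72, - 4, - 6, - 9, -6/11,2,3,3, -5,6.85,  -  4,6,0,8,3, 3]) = [ - 9, - 6,-5,-4 , - 4,- 6/11, - 1/2, 0,2, 3, 3,3,3,5.13,6,6.85, 8 , 8.72] 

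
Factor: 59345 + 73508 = 132853 = 7^1*18979^1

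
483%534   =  483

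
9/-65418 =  - 1 + 21803/21806=-  0.00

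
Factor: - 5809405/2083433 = - 5^1*7^1*11^( - 1)*37^( - 1 )*5119^(  -  1)*165983^1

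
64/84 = 16/21= 0.76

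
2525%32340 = 2525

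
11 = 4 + 7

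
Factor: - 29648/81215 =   -  2^4*5^(- 1 )*17^1*37^( - 1 )*109^1*439^ (- 1) 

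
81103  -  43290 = 37813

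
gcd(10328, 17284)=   4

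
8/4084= 2/1021 = 0.00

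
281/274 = 1 + 7/274 =1.03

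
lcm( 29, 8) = 232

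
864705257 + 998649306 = 1863354563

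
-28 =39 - 67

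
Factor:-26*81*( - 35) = 73710 = 2^1*3^4 * 5^1*7^1 *13^1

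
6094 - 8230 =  -2136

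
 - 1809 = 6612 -8421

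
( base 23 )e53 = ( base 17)190a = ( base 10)7524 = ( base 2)1110101100100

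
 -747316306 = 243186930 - 990503236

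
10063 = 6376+3687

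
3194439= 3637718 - 443279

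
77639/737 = 105 + 254/737 = 105.34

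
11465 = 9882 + 1583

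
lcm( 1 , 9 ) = 9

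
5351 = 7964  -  2613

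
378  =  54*7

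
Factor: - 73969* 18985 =  -  5^1 * 7^1*3797^1*10567^1 = -  1404301465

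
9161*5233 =47939513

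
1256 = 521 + 735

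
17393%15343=2050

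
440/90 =44/9=4.89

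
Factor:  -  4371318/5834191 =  - 2^1*3^2*7^1 * 11^( - 1) * 29^(-1 ) * 18289^(-1)* 34693^1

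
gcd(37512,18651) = 3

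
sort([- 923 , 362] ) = [ - 923, 362]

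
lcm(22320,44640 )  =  44640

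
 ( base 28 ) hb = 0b111100111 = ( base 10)487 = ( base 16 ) 1E7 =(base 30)G7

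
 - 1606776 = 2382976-3989752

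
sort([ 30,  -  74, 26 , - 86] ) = [ -86, - 74, 26,30]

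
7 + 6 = 13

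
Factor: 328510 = 2^1*5^1*7^1*13^1*19^2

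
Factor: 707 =7^1*101^1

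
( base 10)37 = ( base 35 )12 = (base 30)17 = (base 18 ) 21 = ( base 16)25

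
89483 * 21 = 1879143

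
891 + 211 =1102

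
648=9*72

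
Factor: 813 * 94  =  76422 = 2^1*3^1*47^1*271^1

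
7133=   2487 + 4646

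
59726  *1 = 59726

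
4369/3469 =1 + 900/3469 = 1.26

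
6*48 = 288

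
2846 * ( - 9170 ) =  - 26097820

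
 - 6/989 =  - 1 + 983/989 = - 0.01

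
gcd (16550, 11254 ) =662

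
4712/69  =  68+20/69 = 68.29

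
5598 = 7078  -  1480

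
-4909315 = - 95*51677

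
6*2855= 17130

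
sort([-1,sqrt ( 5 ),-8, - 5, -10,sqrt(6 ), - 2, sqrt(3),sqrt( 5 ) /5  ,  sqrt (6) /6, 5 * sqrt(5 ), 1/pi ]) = [  -  10, - 8,-5, - 2,  -  1, 1/pi, sqrt(6) /6,  sqrt(5 ) /5, sqrt(3), sqrt(5),sqrt( 6),5*sqrt (5 )] 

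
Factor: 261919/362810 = 527/730 = 2^( - 1)*5^ ( - 1)*17^1*31^1*73^( - 1 )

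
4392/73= 4392/73= 60.16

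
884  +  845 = 1729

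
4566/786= 5 + 106/131=5.81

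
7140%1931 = 1347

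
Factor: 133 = 7^1*19^1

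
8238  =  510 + 7728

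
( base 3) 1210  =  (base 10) 48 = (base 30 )1i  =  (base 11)44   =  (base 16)30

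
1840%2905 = 1840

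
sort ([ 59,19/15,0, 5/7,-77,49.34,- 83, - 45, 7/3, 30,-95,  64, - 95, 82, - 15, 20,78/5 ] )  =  [ -95, - 95,-83,- 77, - 45, - 15, 0,5/7, 19/15, 7/3, 78/5, 20,30, 49.34 , 59,64, 82]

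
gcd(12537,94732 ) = 1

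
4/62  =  2/31 = 0.06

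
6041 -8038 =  - 1997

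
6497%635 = 147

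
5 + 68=73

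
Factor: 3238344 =2^3*3^2*41^1 * 1097^1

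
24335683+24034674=48370357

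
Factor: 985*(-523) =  - 515155  =  - 5^1*197^1*523^1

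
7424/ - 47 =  - 7424/47 = -157.96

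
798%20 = 18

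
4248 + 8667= 12915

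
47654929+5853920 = 53508849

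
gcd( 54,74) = 2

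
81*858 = 69498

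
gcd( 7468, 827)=1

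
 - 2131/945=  - 2131/945 = - 2.26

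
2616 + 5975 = 8591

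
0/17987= 0   =  0.00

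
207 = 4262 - 4055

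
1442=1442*1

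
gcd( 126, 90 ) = 18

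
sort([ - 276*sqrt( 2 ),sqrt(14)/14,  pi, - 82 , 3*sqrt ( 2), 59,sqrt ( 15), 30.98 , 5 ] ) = [-276  *  sqrt( 2), - 82,sqrt( 14 ) /14,pi,sqrt( 15),3*sqrt(2 ), 5, 30.98,59] 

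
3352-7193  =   - 3841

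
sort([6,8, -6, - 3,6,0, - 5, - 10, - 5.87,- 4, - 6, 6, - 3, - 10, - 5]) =[ - 10, - 10, - 6, - 6, - 5.87, -5, - 5, - 4, - 3, - 3,0,6,6,  6,8]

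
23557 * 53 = 1248521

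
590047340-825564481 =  - 235517141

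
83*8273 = 686659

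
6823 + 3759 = 10582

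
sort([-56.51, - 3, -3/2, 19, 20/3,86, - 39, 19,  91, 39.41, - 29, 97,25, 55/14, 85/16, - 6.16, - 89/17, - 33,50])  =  [ - 56.51, - 39, - 33, - 29, - 6.16, - 89/17, - 3,  -  3/2, 55/14,85/16, 20/3,  19,19,25, 39.41,  50,86, 91,97] 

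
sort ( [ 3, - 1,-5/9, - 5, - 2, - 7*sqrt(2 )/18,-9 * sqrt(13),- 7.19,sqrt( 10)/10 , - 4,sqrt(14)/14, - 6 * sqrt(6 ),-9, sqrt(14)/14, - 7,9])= [-9*sqrt(13 ),-6* sqrt (6 ),-9,-7.19,-7,-5, -4, - 2,-1 ,  -  5/9,-7*sqrt( 2)/18, sqrt( 14)/14, sqrt(14 )/14, sqrt(10)/10,3,9]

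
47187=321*147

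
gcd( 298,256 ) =2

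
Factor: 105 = 3^1*5^1*7^1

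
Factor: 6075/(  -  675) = -3^2 = - 9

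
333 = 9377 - 9044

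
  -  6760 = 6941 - 13701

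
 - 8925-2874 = -11799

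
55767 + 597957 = 653724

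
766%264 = 238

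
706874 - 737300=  - 30426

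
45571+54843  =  100414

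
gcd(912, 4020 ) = 12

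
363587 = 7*51941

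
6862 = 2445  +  4417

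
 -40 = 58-98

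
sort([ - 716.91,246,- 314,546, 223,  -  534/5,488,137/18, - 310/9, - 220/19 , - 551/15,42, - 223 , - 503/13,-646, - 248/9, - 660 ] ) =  [ - 716.91, - 660, - 646,-314, - 223, - 534/5, - 503/13 , - 551/15, - 310/9, - 248/9, - 220/19, 137/18,42,223 , 246,488,546 ] 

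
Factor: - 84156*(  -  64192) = 2^8 * 3^1*17^1*59^1 * 7013^1 = 5402141952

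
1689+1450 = 3139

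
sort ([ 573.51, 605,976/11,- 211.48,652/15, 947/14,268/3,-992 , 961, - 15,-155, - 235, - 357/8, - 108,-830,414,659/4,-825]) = [ - 992, - 830,- 825, - 235, - 211.48,- 155, - 108, - 357/8, - 15,652/15,947/14, 976/11,268/3,659/4,  414,573.51, 605, 961 ] 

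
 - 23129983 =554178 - 23684161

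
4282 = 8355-4073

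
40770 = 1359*30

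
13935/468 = 4645/156 = 29.78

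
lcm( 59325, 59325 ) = 59325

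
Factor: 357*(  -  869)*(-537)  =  3^2*7^1 * 11^1*17^1*79^1*179^1 = 166595121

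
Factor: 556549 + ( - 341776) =214773= 3^1* 13^1*5507^1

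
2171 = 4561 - 2390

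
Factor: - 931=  - 7^2*19^1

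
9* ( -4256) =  - 38304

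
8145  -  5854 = 2291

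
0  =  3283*0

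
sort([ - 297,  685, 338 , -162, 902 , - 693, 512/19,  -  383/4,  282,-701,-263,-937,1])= [ - 937, - 701, -693,-297, - 263, - 162 ,-383/4, 1 , 512/19 , 282, 338, 685,  902]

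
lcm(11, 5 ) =55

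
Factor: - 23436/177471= - 2^2*3^( - 1) * 31^1*313^( - 1 ) = - 124/939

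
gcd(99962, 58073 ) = 1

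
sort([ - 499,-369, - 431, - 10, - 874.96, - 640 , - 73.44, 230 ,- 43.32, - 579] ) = [- 874.96, - 640, - 579 , - 499,-431, - 369,-73.44 ,-43.32, - 10,230]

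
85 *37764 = 3209940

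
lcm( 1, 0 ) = 0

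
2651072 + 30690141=33341213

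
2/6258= 1/3129= 0.00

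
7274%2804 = 1666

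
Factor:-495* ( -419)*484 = 2^2*3^2*5^1*11^3*419^1= 100384020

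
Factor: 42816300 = 2^2 * 3^1 * 5^2*41^1*59^2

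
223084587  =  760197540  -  537112953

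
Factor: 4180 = 2^2*5^1*11^1*19^1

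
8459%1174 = 241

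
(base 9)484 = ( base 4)12100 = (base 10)400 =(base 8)620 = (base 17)169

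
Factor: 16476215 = 5^1 * 7^1*470749^1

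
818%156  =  38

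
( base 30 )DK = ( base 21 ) jb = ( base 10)410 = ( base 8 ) 632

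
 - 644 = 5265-5909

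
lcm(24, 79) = 1896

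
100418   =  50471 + 49947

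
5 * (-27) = - 135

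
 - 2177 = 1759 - 3936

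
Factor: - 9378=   -  2^1 * 3^2*521^1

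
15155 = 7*2165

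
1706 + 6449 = 8155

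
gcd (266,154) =14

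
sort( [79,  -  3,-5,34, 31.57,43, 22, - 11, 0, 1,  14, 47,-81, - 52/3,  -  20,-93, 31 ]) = [ - 93,  -  81 ,-20, - 52/3,  -  11, - 5, - 3, 0  ,  1, 14, 22,31, 31.57,34, 43, 47,  79 ] 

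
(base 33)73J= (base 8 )17075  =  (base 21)HBD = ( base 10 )7741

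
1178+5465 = 6643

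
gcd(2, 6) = 2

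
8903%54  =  47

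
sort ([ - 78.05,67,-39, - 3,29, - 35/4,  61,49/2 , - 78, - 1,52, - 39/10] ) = [ - 78.05, - 78, - 39,  -  35/4, - 39/10, - 3, - 1,49/2, 29,52,  61,67]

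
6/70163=6/70163 = 0.00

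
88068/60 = 1467 + 4/5 = 1467.80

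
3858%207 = 132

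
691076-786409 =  - 95333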